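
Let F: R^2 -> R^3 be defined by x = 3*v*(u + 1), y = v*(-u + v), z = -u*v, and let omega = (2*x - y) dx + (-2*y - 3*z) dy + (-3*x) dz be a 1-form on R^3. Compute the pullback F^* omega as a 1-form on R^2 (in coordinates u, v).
F^* omega = (v^2*(25*u - v + 27)) du + (v*(25*u^2 + 9*u*v + 48*u - 4*v^2 - 3*v + 18)) dv

Using F^*(f dg) = (f ∘ F) d(g ∘ F), substitute each coordinate x_i by F_i(u, v) in f_i, and replace dx_i by d F_i = (∂F_i/∂u) du + (∂F_i/∂v) dv.
  For the x component: f_1(F) = v*(7*u - v + 6); d F_1 = (3*v) du + (3*u + 3) dv
  For the y component: f_2(F) = v*(5*u - 2*v); d F_2 = (-v) du + (-u + 2*v) dv
  For the z component: f_3(F) = 9*v*(-u - 1); d F_3 = (-v) du + (-u) dv
Combining and collecting du, dv coefficients:
  coeff of du: v^2*(25*u - v + 27)
  coeff of dv: v*(25*u^2 + 9*u*v + 48*u - 4*v^2 - 3*v + 18)
F^* omega = (v^2*(25*u - v + 27)) du + (v*(25*u^2 + 9*u*v + 48*u - 4*v^2 - 3*v + 18)) dv.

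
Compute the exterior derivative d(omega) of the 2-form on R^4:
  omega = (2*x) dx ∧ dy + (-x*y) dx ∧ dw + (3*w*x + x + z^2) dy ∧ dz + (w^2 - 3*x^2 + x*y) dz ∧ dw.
d(omega) = (x) dx ∧ dy ∧ dw + (3*w + 1) dx ∧ dy ∧ dz + (4*x) dy ∧ dz ∧ dw + (-6*x + y) dx ∧ dz ∧ dw

For a 2-form omega = sum_{i<j} g_{ij} dx_i ∧ dx_j, the exterior derivative is
  d(omega) = sum_{i<j} d(g_{ij}) ∧ dx_i ∧ dx_j = sum_{i<j, k} (∂g_{ij}/∂x_k) dx_k ∧ dx_i ∧ dx_j.
Expand each term, using dx_k ∧ dx_i ∧ dx_j = sgn(permutation) dx_{(a)} ∧ dx_{(b)} ∧ dx_{(c)} with (a < b < c) sorted:
  d(-x*y) includes (∂/∂y)(-x*y) dy = (-x) dy, which multiplied by dx ∧ dw gives (x) dx ∧ dy ∧ dw
  d(3*w*x + x + z^2) includes (∂/∂x)(3*w*x + x + z^2) dx = (3*w + 1) dx, which multiplied by dy ∧ dz gives (3*w + 1) dx ∧ dy ∧ dz
  d(3*w*x + x + z^2) includes (∂/∂w)(3*w*x + x + z^2) dw = (3*x) dw, which multiplied by dy ∧ dz gives (3*x) dy ∧ dz ∧ dw
  d(w^2 - 3*x^2 + x*y) includes (∂/∂x)(w^2 - 3*x^2 + x*y) dx = (-6*x + y) dx, which multiplied by dz ∧ dw gives (-6*x + y) dx ∧ dz ∧ dw
  d(w^2 - 3*x^2 + x*y) includes (∂/∂y)(w^2 - 3*x^2 + x*y) dy = (x) dy, which multiplied by dz ∧ dw gives (x) dy ∧ dz ∧ dw
Collecting like 3-forms: d(omega) = (x) dx ∧ dy ∧ dw + (3*w + 1) dx ∧ dy ∧ dz + (4*x) dy ∧ dz ∧ dw + (-6*x + y) dx ∧ dz ∧ dw.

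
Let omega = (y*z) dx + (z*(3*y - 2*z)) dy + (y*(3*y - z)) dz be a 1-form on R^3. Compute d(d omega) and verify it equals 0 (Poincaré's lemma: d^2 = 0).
d(d omega) = 0

Step 1: d omega = sum_{i<j} (∂f_j/∂x_i - ∂f_i/∂x_j) dx_i ∧ dx_j:
  coeff of dx ∧ dy: -z
  coeff of dx ∧ dz: -y
  coeff of dy ∧ dz: 3*y + 3*z
Step 2: Apply d again to each 2-form coefficient. The only possible 3-form in R^3 is dx ∧ dy ∧ dz, with coefficient
  ∂(coeff of dy∧dz)/∂x - ∂(coeff of dx∧dz)/∂y + ∂(coeff of dx∧dy)/∂z
  = ∂/∂x (3*y + 3*z) - ∂/∂y (-y) + ∂/∂z (-z).
Each of these terms simplifies to sums of mixed partials that cancel in pairs. The result is 0 (by equality of mixed partials for smooth functions — Schwarz / Clairaut).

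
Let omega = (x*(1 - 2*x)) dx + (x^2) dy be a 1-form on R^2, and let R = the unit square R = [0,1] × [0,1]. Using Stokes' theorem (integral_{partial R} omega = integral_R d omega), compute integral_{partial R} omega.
integral_(partial R) omega = 1

Stokes: integral_partial_R omega = integral_R d omega with d omega = (∂Q/∂x - ∂P/∂y) dx ∧ dy.
  ∂Q/∂x = 2*x
  ∂P/∂y = 0
  integrand = ∂Q/∂x - ∂P/∂y = 2*x.
Integrating over R: integral_0^1 integral_0^1 (2*x) dx dy = 1.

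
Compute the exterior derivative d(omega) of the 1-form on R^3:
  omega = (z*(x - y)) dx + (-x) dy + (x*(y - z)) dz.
d(omega) = (z - 1) dx ∧ dy + (-x + 2*y - z) dx ∧ dz + (x) dy ∧ dz

For a 1-form omega = sum_i f_i dx_i, the exterior derivative is
  d(omega) = sum_{i < j} (∂f_j/∂x_i - ∂f_i/∂x_j) dx_i ∧ dx_j.
  coefficient of dx ∧ dy: ∂f_2/∂x - ∂f_1/∂y = ∂(-x)/∂x - ∂(z*(x - y))/∂y = z - 1
  coefficient of dx ∧ dz: ∂f_3/∂x - ∂f_1/∂z = ∂(x*(y - z))/∂x - ∂(z*(x - y))/∂z = -x + 2*y - z
  coefficient of dy ∧ dz: ∂f_3/∂y - ∂f_2/∂z = ∂(x*(y - z))/∂y - ∂(-x)/∂z = x
Assembling: d(omega) = (z - 1) dx ∧ dy + (-x + 2*y - z) dx ∧ dz + (x) dy ∧ dz.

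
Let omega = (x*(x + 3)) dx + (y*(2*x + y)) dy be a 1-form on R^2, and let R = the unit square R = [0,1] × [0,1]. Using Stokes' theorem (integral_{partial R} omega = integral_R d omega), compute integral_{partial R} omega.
integral_(partial R) omega = 1

Stokes: integral_partial_R omega = integral_R d omega with d omega = (∂Q/∂x - ∂P/∂y) dx ∧ dy.
  ∂Q/∂x = 2*y
  ∂P/∂y = 0
  integrand = ∂Q/∂x - ∂P/∂y = 2*y.
Integrating over R: integral_0^1 integral_0^1 (2*y) dx dy = 1.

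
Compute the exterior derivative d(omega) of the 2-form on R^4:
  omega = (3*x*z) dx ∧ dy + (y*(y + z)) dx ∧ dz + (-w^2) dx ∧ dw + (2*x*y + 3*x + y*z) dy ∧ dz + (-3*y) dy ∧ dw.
d(omega) = (3*x - z + 3) dx ∧ dy ∧ dz

For a 2-form omega = sum_{i<j} g_{ij} dx_i ∧ dx_j, the exterior derivative is
  d(omega) = sum_{i<j} d(g_{ij}) ∧ dx_i ∧ dx_j = sum_{i<j, k} (∂g_{ij}/∂x_k) dx_k ∧ dx_i ∧ dx_j.
Expand each term, using dx_k ∧ dx_i ∧ dx_j = sgn(permutation) dx_{(a)} ∧ dx_{(b)} ∧ dx_{(c)} with (a < b < c) sorted:
  d(3*x*z) includes (∂/∂z)(3*x*z) dz = (3*x) dz, which multiplied by dx ∧ dy gives (3*x) dx ∧ dy ∧ dz
  d(y*(y + z)) includes (∂/∂y)(y*(y + z)) dy = (2*y + z) dy, which multiplied by dx ∧ dz gives (-2*y - z) dx ∧ dy ∧ dz
  d(2*x*y + 3*x + y*z) includes (∂/∂x)(2*x*y + 3*x + y*z) dx = (2*y + 3) dx, which multiplied by dy ∧ dz gives (2*y + 3) dx ∧ dy ∧ dz
Collecting like 3-forms: d(omega) = (3*x - z + 3) dx ∧ dy ∧ dz.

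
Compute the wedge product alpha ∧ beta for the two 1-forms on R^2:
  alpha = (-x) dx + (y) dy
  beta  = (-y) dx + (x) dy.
alpha ∧ beta = (-x^2 + y^2) dx ∧ dy

Distribute the wedge, using dx_i ∧ dx_j = -dx_j ∧ dx_i and dx_i ∧ dx_i = 0. For each pair (i, j) with i < j, the coefficient of dx_i ∧ dx_j in alpha ∧ beta is (alpha_i * beta_j - alpha_j * beta_i). Collecting: alpha ∧ beta = (-x^2 + y^2) dx ∧ dy.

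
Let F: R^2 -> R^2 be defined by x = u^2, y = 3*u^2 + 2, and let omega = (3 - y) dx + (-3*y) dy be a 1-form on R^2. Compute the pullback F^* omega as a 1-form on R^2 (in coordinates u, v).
F^* omega = (-60*u^3 - 34*u) du

Using F^*(f dg) = (f ∘ F) d(g ∘ F), substitute each coordinate x_i by F_i(u, v) in f_i, and replace dx_i by d F_i = (∂F_i/∂u) du + (∂F_i/∂v) dv.
  For the x component: f_1(F) = 1 - 3*u^2; d F_1 = (2*u) du + (0) dv
  For the y component: f_2(F) = -9*u^2 - 6; d F_2 = (6*u) du + (0) dv
Combining and collecting du, dv coefficients:
  coeff of du: -60*u^3 - 34*u
  coeff of dv: 0
F^* omega = (-60*u^3 - 34*u) du.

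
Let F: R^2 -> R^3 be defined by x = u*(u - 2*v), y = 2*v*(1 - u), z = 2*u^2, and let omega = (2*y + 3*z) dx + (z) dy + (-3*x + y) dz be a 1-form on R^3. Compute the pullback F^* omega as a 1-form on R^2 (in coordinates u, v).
F^* omega = (8*v*(-u^2 + u*v + 2*u - v)) du + (4*u*(-4*u^2 + 2*u*v + u - 2*v)) dv

Using F^*(f dg) = (f ∘ F) d(g ∘ F), substitute each coordinate x_i by F_i(u, v) in f_i, and replace dx_i by d F_i = (∂F_i/∂u) du + (∂F_i/∂v) dv.
  For the x component: f_1(F) = 6*u^2 - 4*u*v + 4*v; d F_1 = (2*u - 2*v) du + (-2*u) dv
  For the y component: f_2(F) = 2*u^2; d F_2 = (-2*v) du + (2 - 2*u) dv
  For the z component: f_3(F) = -3*u^2 + 4*u*v + 2*v; d F_3 = (4*u) du + (0) dv
Combining and collecting du, dv coefficients:
  coeff of du: 8*v*(-u^2 + u*v + 2*u - v)
  coeff of dv: 4*u*(-4*u^2 + 2*u*v + u - 2*v)
F^* omega = (8*v*(-u^2 + u*v + 2*u - v)) du + (4*u*(-4*u^2 + 2*u*v + u - 2*v)) dv.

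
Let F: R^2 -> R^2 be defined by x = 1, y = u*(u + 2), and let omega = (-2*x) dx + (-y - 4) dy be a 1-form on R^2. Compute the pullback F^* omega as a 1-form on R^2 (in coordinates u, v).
F^* omega = (-2*u^3 - 6*u^2 - 12*u - 8) du

Using F^*(f dg) = (f ∘ F) d(g ∘ F), substitute each coordinate x_i by F_i(u, v) in f_i, and replace dx_i by d F_i = (∂F_i/∂u) du + (∂F_i/∂v) dv.
  For the x component: f_1(F) = -2; d F_1 = (0) du + (0) dv
  For the y component: f_2(F) = -u^2 - 2*u - 4; d F_2 = (2*u + 2) du + (0) dv
Combining and collecting du, dv coefficients:
  coeff of du: -2*u^3 - 6*u^2 - 12*u - 8
  coeff of dv: 0
F^* omega = (-2*u^3 - 6*u^2 - 12*u - 8) du.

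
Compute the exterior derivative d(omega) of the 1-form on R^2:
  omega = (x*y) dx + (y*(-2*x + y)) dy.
d(omega) = (-x - 2*y) dx ∧ dy

For a 1-form omega = sum_i f_i dx_i, the exterior derivative is
  d(omega) = sum_{i < j} (∂f_j/∂x_i - ∂f_i/∂x_j) dx_i ∧ dx_j.
  coefficient of dx ∧ dy: ∂f_2/∂x - ∂f_1/∂y = ∂(y*(-2*x + y))/∂x - ∂(x*y)/∂y = -x - 2*y
Assembling: d(omega) = (-x - 2*y) dx ∧ dy.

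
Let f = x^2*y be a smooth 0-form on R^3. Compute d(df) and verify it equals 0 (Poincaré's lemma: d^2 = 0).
d(df) = 0

Step 1: df = sum_i (∂f/∂x_i) dx_i = (2*x*y) dx + (x^2) dy + (0) dz.
Step 2: Apply d again. Using the 1-form formula, the coefficient of dx ∧ dy in d(df) is ∂^2 f/∂x ∂y - ∂^2 f/∂y ∂x = (2*x) - (2*x) = 0 (equality of mixed partials for smooth f).
Similarly for dx ∧ dz and dy ∧ dz — all coefficients vanish. So d(df) = 0.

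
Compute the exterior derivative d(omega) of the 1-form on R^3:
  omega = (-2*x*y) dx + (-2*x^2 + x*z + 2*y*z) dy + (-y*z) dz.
d(omega) = (-2*x + z) dx ∧ dy + (-x - 2*y - z) dy ∧ dz

For a 1-form omega = sum_i f_i dx_i, the exterior derivative is
  d(omega) = sum_{i < j} (∂f_j/∂x_i - ∂f_i/∂x_j) dx_i ∧ dx_j.
  coefficient of dx ∧ dy: ∂f_2/∂x - ∂f_1/∂y = ∂(-2*x^2 + x*z + 2*y*z)/∂x - ∂(-2*x*y)/∂y = -2*x + z
  coefficient of dy ∧ dz: ∂f_3/∂y - ∂f_2/∂z = ∂(-y*z)/∂y - ∂(-2*x^2 + x*z + 2*y*z)/∂z = -x - 2*y - z
Assembling: d(omega) = (-2*x + z) dx ∧ dy + (-x - 2*y - z) dy ∧ dz.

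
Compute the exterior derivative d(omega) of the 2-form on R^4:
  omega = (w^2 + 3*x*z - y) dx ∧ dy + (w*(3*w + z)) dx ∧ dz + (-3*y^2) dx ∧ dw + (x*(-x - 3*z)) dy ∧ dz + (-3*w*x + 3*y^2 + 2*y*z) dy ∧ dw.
d(omega) = (x - 3*z) dx ∧ dy ∧ dz + (-w + 6*y) dx ∧ dy ∧ dw + (6*w + z) dx ∧ dz ∧ dw + (-2*y) dy ∧ dz ∧ dw

For a 2-form omega = sum_{i<j} g_{ij} dx_i ∧ dx_j, the exterior derivative is
  d(omega) = sum_{i<j} d(g_{ij}) ∧ dx_i ∧ dx_j = sum_{i<j, k} (∂g_{ij}/∂x_k) dx_k ∧ dx_i ∧ dx_j.
Expand each term, using dx_k ∧ dx_i ∧ dx_j = sgn(permutation) dx_{(a)} ∧ dx_{(b)} ∧ dx_{(c)} with (a < b < c) sorted:
  d(w^2 + 3*x*z - y) includes (∂/∂z)(w^2 + 3*x*z - y) dz = (3*x) dz, which multiplied by dx ∧ dy gives (3*x) dx ∧ dy ∧ dz
  d(w^2 + 3*x*z - y) includes (∂/∂w)(w^2 + 3*x*z - y) dw = (2*w) dw, which multiplied by dx ∧ dy gives (2*w) dx ∧ dy ∧ dw
  d(w*(3*w + z)) includes (∂/∂w)(w*(3*w + z)) dw = (6*w + z) dw, which multiplied by dx ∧ dz gives (6*w + z) dx ∧ dz ∧ dw
  d(-3*y^2) includes (∂/∂y)(-3*y^2) dy = (-6*y) dy, which multiplied by dx ∧ dw gives (6*y) dx ∧ dy ∧ dw
  d(x*(-x - 3*z)) includes (∂/∂x)(x*(-x - 3*z)) dx = (-2*x - 3*z) dx, which multiplied by dy ∧ dz gives (-2*x - 3*z) dx ∧ dy ∧ dz
  d(-3*w*x + 3*y^2 + 2*y*z) includes (∂/∂x)(-3*w*x + 3*y^2 + 2*y*z) dx = (-3*w) dx, which multiplied by dy ∧ dw gives (-3*w) dx ∧ dy ∧ dw
  d(-3*w*x + 3*y^2 + 2*y*z) includes (∂/∂z)(-3*w*x + 3*y^2 + 2*y*z) dz = (2*y) dz, which multiplied by dy ∧ dw gives (-2*y) dy ∧ dz ∧ dw
Collecting like 3-forms: d(omega) = (x - 3*z) dx ∧ dy ∧ dz + (-w + 6*y) dx ∧ dy ∧ dw + (6*w + z) dx ∧ dz ∧ dw + (-2*y) dy ∧ dz ∧ dw.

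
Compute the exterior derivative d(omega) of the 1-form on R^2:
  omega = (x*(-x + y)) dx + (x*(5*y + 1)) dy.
d(omega) = (-x + 5*y + 1) dx ∧ dy

For a 1-form omega = sum_i f_i dx_i, the exterior derivative is
  d(omega) = sum_{i < j} (∂f_j/∂x_i - ∂f_i/∂x_j) dx_i ∧ dx_j.
  coefficient of dx ∧ dy: ∂f_2/∂x - ∂f_1/∂y = ∂(x*(5*y + 1))/∂x - ∂(x*(-x + y))/∂y = -x + 5*y + 1
Assembling: d(omega) = (-x + 5*y + 1) dx ∧ dy.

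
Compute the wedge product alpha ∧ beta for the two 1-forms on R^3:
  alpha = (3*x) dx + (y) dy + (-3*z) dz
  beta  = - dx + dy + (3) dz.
alpha ∧ beta = (3*x + y) dx ∧ dy + (9*x - 3*z) dx ∧ dz + (3*y + 3*z) dy ∧ dz

Distribute the wedge, using dx_i ∧ dx_j = -dx_j ∧ dx_i and dx_i ∧ dx_i = 0. For each pair (i, j) with i < j, the coefficient of dx_i ∧ dx_j in alpha ∧ beta is (alpha_i * beta_j - alpha_j * beta_i). Collecting: alpha ∧ beta = (3*x + y) dx ∧ dy + (9*x - 3*z) dx ∧ dz + (3*y + 3*z) dy ∧ dz.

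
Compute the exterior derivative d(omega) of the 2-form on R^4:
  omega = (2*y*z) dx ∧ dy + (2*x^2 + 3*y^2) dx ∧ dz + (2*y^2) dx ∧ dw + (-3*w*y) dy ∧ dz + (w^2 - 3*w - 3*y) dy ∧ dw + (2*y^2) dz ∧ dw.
d(omega) = (-4*y) dx ∧ dy ∧ dz + (-4*y) dx ∧ dy ∧ dw + (y) dy ∧ dz ∧ dw

For a 2-form omega = sum_{i<j} g_{ij} dx_i ∧ dx_j, the exterior derivative is
  d(omega) = sum_{i<j} d(g_{ij}) ∧ dx_i ∧ dx_j = sum_{i<j, k} (∂g_{ij}/∂x_k) dx_k ∧ dx_i ∧ dx_j.
Expand each term, using dx_k ∧ dx_i ∧ dx_j = sgn(permutation) dx_{(a)} ∧ dx_{(b)} ∧ dx_{(c)} with (a < b < c) sorted:
  d(2*y*z) includes (∂/∂z)(2*y*z) dz = (2*y) dz, which multiplied by dx ∧ dy gives (2*y) dx ∧ dy ∧ dz
  d(2*x^2 + 3*y^2) includes (∂/∂y)(2*x^2 + 3*y^2) dy = (6*y) dy, which multiplied by dx ∧ dz gives (-6*y) dx ∧ dy ∧ dz
  d(2*y^2) includes (∂/∂y)(2*y^2) dy = (4*y) dy, which multiplied by dx ∧ dw gives (-4*y) dx ∧ dy ∧ dw
  d(-3*w*y) includes (∂/∂w)(-3*w*y) dw = (-3*y) dw, which multiplied by dy ∧ dz gives (-3*y) dy ∧ dz ∧ dw
  d(2*y^2) includes (∂/∂y)(2*y^2) dy = (4*y) dy, which multiplied by dz ∧ dw gives (4*y) dy ∧ dz ∧ dw
Collecting like 3-forms: d(omega) = (-4*y) dx ∧ dy ∧ dz + (-4*y) dx ∧ dy ∧ dw + (y) dy ∧ dz ∧ dw.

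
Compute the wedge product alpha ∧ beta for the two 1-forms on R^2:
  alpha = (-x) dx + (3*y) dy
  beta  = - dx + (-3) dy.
alpha ∧ beta = (3*x + 3*y) dx ∧ dy

Distribute the wedge, using dx_i ∧ dx_j = -dx_j ∧ dx_i and dx_i ∧ dx_i = 0. For each pair (i, j) with i < j, the coefficient of dx_i ∧ dx_j in alpha ∧ beta is (alpha_i * beta_j - alpha_j * beta_i). Collecting: alpha ∧ beta = (3*x + 3*y) dx ∧ dy.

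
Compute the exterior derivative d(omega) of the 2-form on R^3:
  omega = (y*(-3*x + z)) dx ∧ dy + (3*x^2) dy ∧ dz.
d(omega) = (6*x + y) dx ∧ dy ∧ dz

For a 2-form omega = sum_{i<j} g_{ij} dx_i ∧ dx_j, the exterior derivative is
  d(omega) = sum_{i<j} d(g_{ij}) ∧ dx_i ∧ dx_j = sum_{i<j, k} (∂g_{ij}/∂x_k) dx_k ∧ dx_i ∧ dx_j.
Expand each term, using dx_k ∧ dx_i ∧ dx_j = sgn(permutation) dx_{(a)} ∧ dx_{(b)} ∧ dx_{(c)} with (a < b < c) sorted:
  d(y*(-3*x + z)) includes (∂/∂z)(y*(-3*x + z)) dz = (y) dz, which multiplied by dx ∧ dy gives (y) dx ∧ dy ∧ dz
  d(3*x^2) includes (∂/∂x)(3*x^2) dx = (6*x) dx, which multiplied by dy ∧ dz gives (6*x) dx ∧ dy ∧ dz
Collecting like 3-forms: d(omega) = (6*x + y) dx ∧ dy ∧ dz.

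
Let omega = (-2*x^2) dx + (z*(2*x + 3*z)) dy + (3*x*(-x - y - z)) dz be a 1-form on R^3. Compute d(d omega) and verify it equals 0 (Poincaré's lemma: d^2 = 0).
d(d omega) = 0

Step 1: d omega = sum_{i<j} (∂f_j/∂x_i - ∂f_i/∂x_j) dx_i ∧ dx_j:
  coeff of dx ∧ dy: 2*z
  coeff of dx ∧ dz: -6*x - 3*y - 3*z
  coeff of dy ∧ dz: -5*x - 6*z
Step 2: Apply d again to each 2-form coefficient. The only possible 3-form in R^3 is dx ∧ dy ∧ dz, with coefficient
  ∂(coeff of dy∧dz)/∂x - ∂(coeff of dx∧dz)/∂y + ∂(coeff of dx∧dy)/∂z
  = ∂/∂x (-5*x - 6*z) - ∂/∂y (-6*x - 3*y - 3*z) + ∂/∂z (2*z).
Each of these terms simplifies to sums of mixed partials that cancel in pairs. The result is 0 (by equality of mixed partials for smooth functions — Schwarz / Clairaut).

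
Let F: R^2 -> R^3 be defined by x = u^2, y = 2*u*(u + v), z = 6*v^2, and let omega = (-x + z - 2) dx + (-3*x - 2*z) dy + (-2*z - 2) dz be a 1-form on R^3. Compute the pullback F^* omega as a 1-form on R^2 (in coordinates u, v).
F^* omega = (-14*u^3 - 6*u^2*v - 36*u*v^2 - 4*u - 24*v^3) du + (-6*u^3 - 24*u*v^2 - 144*v^3 - 24*v) dv

Using F^*(f dg) = (f ∘ F) d(g ∘ F), substitute each coordinate x_i by F_i(u, v) in f_i, and replace dx_i by d F_i = (∂F_i/∂u) du + (∂F_i/∂v) dv.
  For the x component: f_1(F) = -u^2 + 6*v^2 - 2; d F_1 = (2*u) du + (0) dv
  For the y component: f_2(F) = -3*u^2 - 12*v^2; d F_2 = (4*u + 2*v) du + (2*u) dv
  For the z component: f_3(F) = -12*v^2 - 2; d F_3 = (0) du + (12*v) dv
Combining and collecting du, dv coefficients:
  coeff of du: -14*u^3 - 6*u^2*v - 36*u*v^2 - 4*u - 24*v^3
  coeff of dv: -6*u^3 - 24*u*v^2 - 144*v^3 - 24*v
F^* omega = (-14*u^3 - 6*u^2*v - 36*u*v^2 - 4*u - 24*v^3) du + (-6*u^3 - 24*u*v^2 - 144*v^3 - 24*v) dv.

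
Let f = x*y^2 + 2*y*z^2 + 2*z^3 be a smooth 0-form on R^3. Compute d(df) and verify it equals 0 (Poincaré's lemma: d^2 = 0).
d(df) = 0

Step 1: df = sum_i (∂f/∂x_i) dx_i = (y^2) dx + (2*x*y + 2*z^2) dy + (2*z*(2*y + 3*z)) dz.
Step 2: Apply d again. Using the 1-form formula, the coefficient of dx ∧ dy in d(df) is ∂^2 f/∂x ∂y - ∂^2 f/∂y ∂x = (2*y) - (2*y) = 0 (equality of mixed partials for smooth f).
Similarly for dx ∧ dz and dy ∧ dz — all coefficients vanish. So d(df) = 0.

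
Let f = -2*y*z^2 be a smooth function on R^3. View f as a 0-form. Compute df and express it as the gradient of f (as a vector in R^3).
df = (0) dx + (-2*z^2) dy + (-4*y*z) dz; grad f = (0, -2*z^2, -4*y*z)

For a 0-form f, d f = (∂f/∂x) dx + (∂f/∂y) dy + (∂f/∂z) dz. The components of the vector representation are exactly the entries of grad f in Cartesian coordinates:
  ∂f/∂x = 0
  ∂f/∂y = -2*z^2
  ∂f/∂z = -4*y*z.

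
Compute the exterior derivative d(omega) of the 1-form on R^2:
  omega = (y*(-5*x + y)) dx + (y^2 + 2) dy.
d(omega) = (5*x - 2*y) dx ∧ dy

For a 1-form omega = sum_i f_i dx_i, the exterior derivative is
  d(omega) = sum_{i < j} (∂f_j/∂x_i - ∂f_i/∂x_j) dx_i ∧ dx_j.
  coefficient of dx ∧ dy: ∂f_2/∂x - ∂f_1/∂y = ∂(y^2 + 2)/∂x - ∂(y*(-5*x + y))/∂y = 5*x - 2*y
Assembling: d(omega) = (5*x - 2*y) dx ∧ dy.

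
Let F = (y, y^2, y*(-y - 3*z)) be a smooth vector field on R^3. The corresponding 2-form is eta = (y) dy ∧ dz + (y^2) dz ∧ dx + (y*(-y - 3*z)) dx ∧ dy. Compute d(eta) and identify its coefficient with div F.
d(eta) = (-y) dx ∧ dy ∧ dz; div F = -y

For a 2-form in R^3 of the form above, applying d gives a 3-form with coefficient ∂P/∂x + ∂Q/∂y + ∂R/∂z:
  ∂P/∂x = 0
  ∂Q/∂y = 2*y
  ∂R/∂z = -3*y
Sum = -y, which is exactly div F.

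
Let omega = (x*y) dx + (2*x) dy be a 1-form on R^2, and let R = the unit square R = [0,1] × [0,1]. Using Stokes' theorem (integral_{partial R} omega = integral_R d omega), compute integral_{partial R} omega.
integral_(partial R) omega = 3/2

Stokes: integral_partial_R omega = integral_R d omega with d omega = (∂Q/∂x - ∂P/∂y) dx ∧ dy.
  ∂Q/∂x = 2
  ∂P/∂y = x
  integrand = ∂Q/∂x - ∂P/∂y = 2 - x.
Integrating over R: integral_0^1 integral_0^1 (2 - x) dx dy = 3/2.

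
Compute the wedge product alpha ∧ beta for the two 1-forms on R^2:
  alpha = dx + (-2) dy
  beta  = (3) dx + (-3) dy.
alpha ∧ beta = (3) dx ∧ dy

Distribute the wedge, using dx_i ∧ dx_j = -dx_j ∧ dx_i and dx_i ∧ dx_i = 0. For each pair (i, j) with i < j, the coefficient of dx_i ∧ dx_j in alpha ∧ beta is (alpha_i * beta_j - alpha_j * beta_i). Collecting: alpha ∧ beta = (3) dx ∧ dy.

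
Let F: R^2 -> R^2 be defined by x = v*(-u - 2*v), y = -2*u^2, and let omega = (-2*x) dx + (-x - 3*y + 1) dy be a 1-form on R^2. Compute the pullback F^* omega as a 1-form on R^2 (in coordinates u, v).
F^* omega = (-24*u^3 - 4*u^2*v - 10*u*v^2 - 4*u - 4*v^3) du + (2*v*(-u^2 - 6*u*v - 8*v^2)) dv

Using F^*(f dg) = (f ∘ F) d(g ∘ F), substitute each coordinate x_i by F_i(u, v) in f_i, and replace dx_i by d F_i = (∂F_i/∂u) du + (∂F_i/∂v) dv.
  For the x component: f_1(F) = 2*v*(u + 2*v); d F_1 = (-v) du + (-u - 4*v) dv
  For the y component: f_2(F) = 6*u^2 + u*v + 2*v^2 + 1; d F_2 = (-4*u) du + (0) dv
Combining and collecting du, dv coefficients:
  coeff of du: -24*u^3 - 4*u^2*v - 10*u*v^2 - 4*u - 4*v^3
  coeff of dv: 2*v*(-u^2 - 6*u*v - 8*v^2)
F^* omega = (-24*u^3 - 4*u^2*v - 10*u*v^2 - 4*u - 4*v^3) du + (2*v*(-u^2 - 6*u*v - 8*v^2)) dv.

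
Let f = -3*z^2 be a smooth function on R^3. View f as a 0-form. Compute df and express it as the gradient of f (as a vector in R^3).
df = (0) dx + (0) dy + (-6*z) dz; grad f = (0, 0, -6*z)

For a 0-form f, d f = (∂f/∂x) dx + (∂f/∂y) dy + (∂f/∂z) dz. The components of the vector representation are exactly the entries of grad f in Cartesian coordinates:
  ∂f/∂x = 0
  ∂f/∂y = 0
  ∂f/∂z = -6*z.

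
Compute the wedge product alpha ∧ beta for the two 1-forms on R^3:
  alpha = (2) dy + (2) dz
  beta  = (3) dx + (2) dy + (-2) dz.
alpha ∧ beta = (-6) dx ∧ dy + (-8) dy ∧ dz + (-6) dx ∧ dz

Distribute the wedge, using dx_i ∧ dx_j = -dx_j ∧ dx_i and dx_i ∧ dx_i = 0. For each pair (i, j) with i < j, the coefficient of dx_i ∧ dx_j in alpha ∧ beta is (alpha_i * beta_j - alpha_j * beta_i). Collecting: alpha ∧ beta = (-6) dx ∧ dy + (-8) dy ∧ dz + (-6) dx ∧ dz.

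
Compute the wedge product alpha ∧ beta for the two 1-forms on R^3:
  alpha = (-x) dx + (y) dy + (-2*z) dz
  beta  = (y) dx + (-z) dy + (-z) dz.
alpha ∧ beta = (x*z - y^2) dx ∧ dy + (z*(x + 2*y)) dx ∧ dz + (-z*(y + 2*z)) dy ∧ dz

Distribute the wedge, using dx_i ∧ dx_j = -dx_j ∧ dx_i and dx_i ∧ dx_i = 0. For each pair (i, j) with i < j, the coefficient of dx_i ∧ dx_j in alpha ∧ beta is (alpha_i * beta_j - alpha_j * beta_i). Collecting: alpha ∧ beta = (x*z - y^2) dx ∧ dy + (z*(x + 2*y)) dx ∧ dz + (-z*(y + 2*z)) dy ∧ dz.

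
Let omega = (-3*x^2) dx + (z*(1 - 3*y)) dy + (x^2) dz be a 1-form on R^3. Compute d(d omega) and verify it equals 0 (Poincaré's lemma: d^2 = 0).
d(d omega) = 0

Step 1: d omega = sum_{i<j} (∂f_j/∂x_i - ∂f_i/∂x_j) dx_i ∧ dx_j:
  coeff of dx ∧ dy: 0
  coeff of dx ∧ dz: 2*x
  coeff of dy ∧ dz: 3*y - 1
Step 2: Apply d again to each 2-form coefficient. The only possible 3-form in R^3 is dx ∧ dy ∧ dz, with coefficient
  ∂(coeff of dy∧dz)/∂x - ∂(coeff of dx∧dz)/∂y + ∂(coeff of dx∧dy)/∂z
  = ∂/∂x (3*y - 1) - ∂/∂y (2*x) + ∂/∂z (0).
Each of these terms simplifies to sums of mixed partials that cancel in pairs. The result is 0 (by equality of mixed partials for smooth functions — Schwarz / Clairaut).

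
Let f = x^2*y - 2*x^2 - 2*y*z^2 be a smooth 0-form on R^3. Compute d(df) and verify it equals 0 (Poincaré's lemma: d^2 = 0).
d(df) = 0

Step 1: df = sum_i (∂f/∂x_i) dx_i = (2*x*(y - 2)) dx + (x^2 - 2*z^2) dy + (-4*y*z) dz.
Step 2: Apply d again. Using the 1-form formula, the coefficient of dx ∧ dy in d(df) is ∂^2 f/∂x ∂y - ∂^2 f/∂y ∂x = (2*x) - (2*x) = 0 (equality of mixed partials for smooth f).
Similarly for dx ∧ dz and dy ∧ dz — all coefficients vanish. So d(df) = 0.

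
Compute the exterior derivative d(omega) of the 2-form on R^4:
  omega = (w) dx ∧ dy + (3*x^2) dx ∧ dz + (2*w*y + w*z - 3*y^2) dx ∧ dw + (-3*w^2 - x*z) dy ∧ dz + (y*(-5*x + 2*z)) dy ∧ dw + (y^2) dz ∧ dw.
d(omega) = (-2*w + y + 1) dx ∧ dy ∧ dw + (-w) dx ∧ dz ∧ dw + (-z) dx ∧ dy ∧ dz + (-6*w) dy ∧ dz ∧ dw

For a 2-form omega = sum_{i<j} g_{ij} dx_i ∧ dx_j, the exterior derivative is
  d(omega) = sum_{i<j} d(g_{ij}) ∧ dx_i ∧ dx_j = sum_{i<j, k} (∂g_{ij}/∂x_k) dx_k ∧ dx_i ∧ dx_j.
Expand each term, using dx_k ∧ dx_i ∧ dx_j = sgn(permutation) dx_{(a)} ∧ dx_{(b)} ∧ dx_{(c)} with (a < b < c) sorted:
  d(w) includes (∂/∂w)(w) dw = (1) dw, which multiplied by dx ∧ dy gives (1) dx ∧ dy ∧ dw
  d(2*w*y + w*z - 3*y^2) includes (∂/∂y)(2*w*y + w*z - 3*y^2) dy = (2*w - 6*y) dy, which multiplied by dx ∧ dw gives (-2*w + 6*y) dx ∧ dy ∧ dw
  d(2*w*y + w*z - 3*y^2) includes (∂/∂z)(2*w*y + w*z - 3*y^2) dz = (w) dz, which multiplied by dx ∧ dw gives (-w) dx ∧ dz ∧ dw
  d(-3*w^2 - x*z) includes (∂/∂x)(-3*w^2 - x*z) dx = (-z) dx, which multiplied by dy ∧ dz gives (-z) dx ∧ dy ∧ dz
  d(-3*w^2 - x*z) includes (∂/∂w)(-3*w^2 - x*z) dw = (-6*w) dw, which multiplied by dy ∧ dz gives (-6*w) dy ∧ dz ∧ dw
  d(y*(-5*x + 2*z)) includes (∂/∂x)(y*(-5*x + 2*z)) dx = (-5*y) dx, which multiplied by dy ∧ dw gives (-5*y) dx ∧ dy ∧ dw
  d(y*(-5*x + 2*z)) includes (∂/∂z)(y*(-5*x + 2*z)) dz = (2*y) dz, which multiplied by dy ∧ dw gives (-2*y) dy ∧ dz ∧ dw
  d(y^2) includes (∂/∂y)(y^2) dy = (2*y) dy, which multiplied by dz ∧ dw gives (2*y) dy ∧ dz ∧ dw
Collecting like 3-forms: d(omega) = (-2*w + y + 1) dx ∧ dy ∧ dw + (-w) dx ∧ dz ∧ dw + (-z) dx ∧ dy ∧ dz + (-6*w) dy ∧ dz ∧ dw.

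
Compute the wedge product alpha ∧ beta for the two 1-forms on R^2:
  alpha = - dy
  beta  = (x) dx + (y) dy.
alpha ∧ beta = (x) dx ∧ dy

Distribute the wedge, using dx_i ∧ dx_j = -dx_j ∧ dx_i and dx_i ∧ dx_i = 0. For each pair (i, j) with i < j, the coefficient of dx_i ∧ dx_j in alpha ∧ beta is (alpha_i * beta_j - alpha_j * beta_i). Collecting: alpha ∧ beta = (x) dx ∧ dy.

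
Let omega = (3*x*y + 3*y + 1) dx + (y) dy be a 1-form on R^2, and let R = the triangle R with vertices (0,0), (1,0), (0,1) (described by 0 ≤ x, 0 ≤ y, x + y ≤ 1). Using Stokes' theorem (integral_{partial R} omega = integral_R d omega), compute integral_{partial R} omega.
integral_(partial R) omega = -2

Stokes: integral_partial_R omega = integral_R d omega with d omega = (∂Q/∂x - ∂P/∂y) dx ∧ dy.
  ∂Q/∂x = 0
  ∂P/∂y = 3*x + 3
  integrand = ∂Q/∂x - ∂P/∂y = -3*x - 3.
Integrating over R: integral_0^1 integral_0^{1-x} (-3*x - 3) dy dx = -2.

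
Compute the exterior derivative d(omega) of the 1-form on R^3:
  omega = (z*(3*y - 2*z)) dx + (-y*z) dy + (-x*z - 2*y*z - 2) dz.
d(omega) = (-3*z) dx ∧ dy + (-3*y + 3*z) dx ∧ dz + (y - 2*z) dy ∧ dz

For a 1-form omega = sum_i f_i dx_i, the exterior derivative is
  d(omega) = sum_{i < j} (∂f_j/∂x_i - ∂f_i/∂x_j) dx_i ∧ dx_j.
  coefficient of dx ∧ dy: ∂f_2/∂x - ∂f_1/∂y = ∂(-y*z)/∂x - ∂(z*(3*y - 2*z))/∂y = -3*z
  coefficient of dx ∧ dz: ∂f_3/∂x - ∂f_1/∂z = ∂(-x*z - 2*y*z - 2)/∂x - ∂(z*(3*y - 2*z))/∂z = -3*y + 3*z
  coefficient of dy ∧ dz: ∂f_3/∂y - ∂f_2/∂z = ∂(-x*z - 2*y*z - 2)/∂y - ∂(-y*z)/∂z = y - 2*z
Assembling: d(omega) = (-3*z) dx ∧ dy + (-3*y + 3*z) dx ∧ dz + (y - 2*z) dy ∧ dz.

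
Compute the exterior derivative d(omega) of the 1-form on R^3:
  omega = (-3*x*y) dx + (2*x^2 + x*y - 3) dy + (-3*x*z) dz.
d(omega) = (7*x + y) dx ∧ dy + (-3*z) dx ∧ dz

For a 1-form omega = sum_i f_i dx_i, the exterior derivative is
  d(omega) = sum_{i < j} (∂f_j/∂x_i - ∂f_i/∂x_j) dx_i ∧ dx_j.
  coefficient of dx ∧ dy: ∂f_2/∂x - ∂f_1/∂y = ∂(2*x^2 + x*y - 3)/∂x - ∂(-3*x*y)/∂y = 7*x + y
  coefficient of dx ∧ dz: ∂f_3/∂x - ∂f_1/∂z = ∂(-3*x*z)/∂x - ∂(-3*x*y)/∂z = -3*z
Assembling: d(omega) = (7*x + y) dx ∧ dy + (-3*z) dx ∧ dz.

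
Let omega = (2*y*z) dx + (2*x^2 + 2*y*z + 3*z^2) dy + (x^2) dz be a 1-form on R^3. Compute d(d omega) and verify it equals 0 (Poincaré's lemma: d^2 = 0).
d(d omega) = 0

Step 1: d omega = sum_{i<j} (∂f_j/∂x_i - ∂f_i/∂x_j) dx_i ∧ dx_j:
  coeff of dx ∧ dy: 4*x - 2*z
  coeff of dx ∧ dz: 2*x - 2*y
  coeff of dy ∧ dz: -2*y - 6*z
Step 2: Apply d again to each 2-form coefficient. The only possible 3-form in R^3 is dx ∧ dy ∧ dz, with coefficient
  ∂(coeff of dy∧dz)/∂x - ∂(coeff of dx∧dz)/∂y + ∂(coeff of dx∧dy)/∂z
  = ∂/∂x (-2*y - 6*z) - ∂/∂y (2*x - 2*y) + ∂/∂z (4*x - 2*z).
Each of these terms simplifies to sums of mixed partials that cancel in pairs. The result is 0 (by equality of mixed partials for smooth functions — Schwarz / Clairaut).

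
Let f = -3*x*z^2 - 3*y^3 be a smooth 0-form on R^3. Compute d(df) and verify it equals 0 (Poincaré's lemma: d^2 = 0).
d(df) = 0

Step 1: df = sum_i (∂f/∂x_i) dx_i = (-3*z^2) dx + (-9*y^2) dy + (-6*x*z) dz.
Step 2: Apply d again. Using the 1-form formula, the coefficient of dx ∧ dy in d(df) is ∂^2 f/∂x ∂y - ∂^2 f/∂y ∂x = (0) - (0) = 0 (equality of mixed partials for smooth f).
Similarly for dx ∧ dz and dy ∧ dz — all coefficients vanish. So d(df) = 0.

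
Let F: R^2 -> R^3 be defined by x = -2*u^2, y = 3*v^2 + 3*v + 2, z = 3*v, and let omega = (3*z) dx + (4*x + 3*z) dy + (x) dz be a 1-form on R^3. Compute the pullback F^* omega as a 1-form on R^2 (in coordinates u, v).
F^* omega = (-36*u*v) du + (-48*u^2*v - 30*u^2 + 54*v^2 + 27*v) dv

Using F^*(f dg) = (f ∘ F) d(g ∘ F), substitute each coordinate x_i by F_i(u, v) in f_i, and replace dx_i by d F_i = (∂F_i/∂u) du + (∂F_i/∂v) dv.
  For the x component: f_1(F) = 9*v; d F_1 = (-4*u) du + (0) dv
  For the y component: f_2(F) = -8*u^2 + 9*v; d F_2 = (0) du + (6*v + 3) dv
  For the z component: f_3(F) = -2*u^2; d F_3 = (0) du + (3) dv
Combining and collecting du, dv coefficients:
  coeff of du: -36*u*v
  coeff of dv: -48*u^2*v - 30*u^2 + 54*v^2 + 27*v
F^* omega = (-36*u*v) du + (-48*u^2*v - 30*u^2 + 54*v^2 + 27*v) dv.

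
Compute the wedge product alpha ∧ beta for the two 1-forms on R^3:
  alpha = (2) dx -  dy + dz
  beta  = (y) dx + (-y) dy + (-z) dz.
alpha ∧ beta = (-y) dx ∧ dy + (-y - 2*z) dx ∧ dz + (y + z) dy ∧ dz

Distribute the wedge, using dx_i ∧ dx_j = -dx_j ∧ dx_i and dx_i ∧ dx_i = 0. For each pair (i, j) with i < j, the coefficient of dx_i ∧ dx_j in alpha ∧ beta is (alpha_i * beta_j - alpha_j * beta_i). Collecting: alpha ∧ beta = (-y) dx ∧ dy + (-y - 2*z) dx ∧ dz + (y + z) dy ∧ dz.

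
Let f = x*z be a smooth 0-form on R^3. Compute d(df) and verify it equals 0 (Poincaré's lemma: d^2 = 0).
d(df) = 0

Step 1: df = sum_i (∂f/∂x_i) dx_i = (z) dx + (0) dy + (x) dz.
Step 2: Apply d again. Using the 1-form formula, the coefficient of dx ∧ dy in d(df) is ∂^2 f/∂x ∂y - ∂^2 f/∂y ∂x = (0) - (0) = 0 (equality of mixed partials for smooth f).
Similarly for dx ∧ dz and dy ∧ dz — all coefficients vanish. So d(df) = 0.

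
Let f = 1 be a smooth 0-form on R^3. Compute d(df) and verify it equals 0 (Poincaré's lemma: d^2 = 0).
d(df) = 0

Step 1: df = sum_i (∂f/∂x_i) dx_i = (0) dx + (0) dy + (0) dz.
Step 2: Apply d again. Using the 1-form formula, the coefficient of dx ∧ dy in d(df) is ∂^2 f/∂x ∂y - ∂^2 f/∂y ∂x = (0) - (0) = 0 (equality of mixed partials for smooth f).
Similarly for dx ∧ dz and dy ∧ dz — all coefficients vanish. So d(df) = 0.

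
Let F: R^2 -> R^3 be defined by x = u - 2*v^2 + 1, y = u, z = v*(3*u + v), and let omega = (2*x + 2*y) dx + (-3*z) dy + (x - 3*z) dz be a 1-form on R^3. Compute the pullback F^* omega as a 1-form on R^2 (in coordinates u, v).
F^* omega = (-27*u*v^2 - 6*u*v + 4*u - 15*v^3 - 7*v^2 + 3*v + 2) du + (-27*u^2*v + 3*u^2 - 33*u*v^2 - 14*u*v + 3*u + 6*v^3 - 6*v) dv

Using F^*(f dg) = (f ∘ F) d(g ∘ F), substitute each coordinate x_i by F_i(u, v) in f_i, and replace dx_i by d F_i = (∂F_i/∂u) du + (∂F_i/∂v) dv.
  For the x component: f_1(F) = 4*u - 4*v^2 + 2; d F_1 = (1) du + (-4*v) dv
  For the y component: f_2(F) = 3*v*(-3*u - v); d F_2 = (1) du + (0) dv
  For the z component: f_3(F) = -9*u*v + u - 5*v^2 + 1; d F_3 = (3*v) du + (3*u + 2*v) dv
Combining and collecting du, dv coefficients:
  coeff of du: -27*u*v^2 - 6*u*v + 4*u - 15*v^3 - 7*v^2 + 3*v + 2
  coeff of dv: -27*u^2*v + 3*u^2 - 33*u*v^2 - 14*u*v + 3*u + 6*v^3 - 6*v
F^* omega = (-27*u*v^2 - 6*u*v + 4*u - 15*v^3 - 7*v^2 + 3*v + 2) du + (-27*u^2*v + 3*u^2 - 33*u*v^2 - 14*u*v + 3*u + 6*v^3 - 6*v) dv.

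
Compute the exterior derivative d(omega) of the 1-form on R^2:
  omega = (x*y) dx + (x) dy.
d(omega) = (1 - x) dx ∧ dy

For a 1-form omega = sum_i f_i dx_i, the exterior derivative is
  d(omega) = sum_{i < j} (∂f_j/∂x_i - ∂f_i/∂x_j) dx_i ∧ dx_j.
  coefficient of dx ∧ dy: ∂f_2/∂x - ∂f_1/∂y = ∂(x)/∂x - ∂(x*y)/∂y = 1 - x
Assembling: d(omega) = (1 - x) dx ∧ dy.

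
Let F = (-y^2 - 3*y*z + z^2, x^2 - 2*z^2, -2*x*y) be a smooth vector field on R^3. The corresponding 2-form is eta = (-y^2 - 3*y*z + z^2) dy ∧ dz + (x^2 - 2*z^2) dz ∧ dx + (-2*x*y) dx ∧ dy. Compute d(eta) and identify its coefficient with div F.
d(eta) = (0) dx ∧ dy ∧ dz; div F = 0

For a 2-form in R^3 of the form above, applying d gives a 3-form with coefficient ∂P/∂x + ∂Q/∂y + ∂R/∂z:
  ∂P/∂x = 0
  ∂Q/∂y = 0
  ∂R/∂z = 0
Sum = 0, which is exactly div F.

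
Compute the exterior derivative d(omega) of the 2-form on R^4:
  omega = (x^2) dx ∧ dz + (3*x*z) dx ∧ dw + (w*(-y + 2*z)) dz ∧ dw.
d(omega) = (-3*x) dx ∧ dz ∧ dw + (-w) dy ∧ dz ∧ dw

For a 2-form omega = sum_{i<j} g_{ij} dx_i ∧ dx_j, the exterior derivative is
  d(omega) = sum_{i<j} d(g_{ij}) ∧ dx_i ∧ dx_j = sum_{i<j, k} (∂g_{ij}/∂x_k) dx_k ∧ dx_i ∧ dx_j.
Expand each term, using dx_k ∧ dx_i ∧ dx_j = sgn(permutation) dx_{(a)} ∧ dx_{(b)} ∧ dx_{(c)} with (a < b < c) sorted:
  d(3*x*z) includes (∂/∂z)(3*x*z) dz = (3*x) dz, which multiplied by dx ∧ dw gives (-3*x) dx ∧ dz ∧ dw
  d(w*(-y + 2*z)) includes (∂/∂y)(w*(-y + 2*z)) dy = (-w) dy, which multiplied by dz ∧ dw gives (-w) dy ∧ dz ∧ dw
Collecting like 3-forms: d(omega) = (-3*x) dx ∧ dz ∧ dw + (-w) dy ∧ dz ∧ dw.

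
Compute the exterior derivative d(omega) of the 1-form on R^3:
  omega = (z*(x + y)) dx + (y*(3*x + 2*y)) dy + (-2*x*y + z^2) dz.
d(omega) = (3*y - z) dx ∧ dy + (-x - 3*y) dx ∧ dz + (-2*x) dy ∧ dz

For a 1-form omega = sum_i f_i dx_i, the exterior derivative is
  d(omega) = sum_{i < j} (∂f_j/∂x_i - ∂f_i/∂x_j) dx_i ∧ dx_j.
  coefficient of dx ∧ dy: ∂f_2/∂x - ∂f_1/∂y = ∂(y*(3*x + 2*y))/∂x - ∂(z*(x + y))/∂y = 3*y - z
  coefficient of dx ∧ dz: ∂f_3/∂x - ∂f_1/∂z = ∂(-2*x*y + z^2)/∂x - ∂(z*(x + y))/∂z = -x - 3*y
  coefficient of dy ∧ dz: ∂f_3/∂y - ∂f_2/∂z = ∂(-2*x*y + z^2)/∂y - ∂(y*(3*x + 2*y))/∂z = -2*x
Assembling: d(omega) = (3*y - z) dx ∧ dy + (-x - 3*y) dx ∧ dz + (-2*x) dy ∧ dz.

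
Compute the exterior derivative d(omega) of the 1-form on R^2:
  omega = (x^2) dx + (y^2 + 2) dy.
d(omega) = 0

For a 1-form omega = sum_i f_i dx_i, the exterior derivative is
  d(omega) = sum_{i < j} (∂f_j/∂x_i - ∂f_i/∂x_j) dx_i ∧ dx_j.

Assembling: d(omega) = 0.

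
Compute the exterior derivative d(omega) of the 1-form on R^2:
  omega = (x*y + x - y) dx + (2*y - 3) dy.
d(omega) = (1 - x) dx ∧ dy

For a 1-form omega = sum_i f_i dx_i, the exterior derivative is
  d(omega) = sum_{i < j} (∂f_j/∂x_i - ∂f_i/∂x_j) dx_i ∧ dx_j.
  coefficient of dx ∧ dy: ∂f_2/∂x - ∂f_1/∂y = ∂(2*y - 3)/∂x - ∂(x*y + x - y)/∂y = 1 - x
Assembling: d(omega) = (1 - x) dx ∧ dy.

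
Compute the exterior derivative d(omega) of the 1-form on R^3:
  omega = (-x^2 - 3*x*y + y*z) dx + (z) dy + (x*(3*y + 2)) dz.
d(omega) = (3*x - z) dx ∧ dy + (2*y + 2) dx ∧ dz + (3*x - 1) dy ∧ dz

For a 1-form omega = sum_i f_i dx_i, the exterior derivative is
  d(omega) = sum_{i < j} (∂f_j/∂x_i - ∂f_i/∂x_j) dx_i ∧ dx_j.
  coefficient of dx ∧ dy: ∂f_2/∂x - ∂f_1/∂y = ∂(z)/∂x - ∂(-x^2 - 3*x*y + y*z)/∂y = 3*x - z
  coefficient of dx ∧ dz: ∂f_3/∂x - ∂f_1/∂z = ∂(x*(3*y + 2))/∂x - ∂(-x^2 - 3*x*y + y*z)/∂z = 2*y + 2
  coefficient of dy ∧ dz: ∂f_3/∂y - ∂f_2/∂z = ∂(x*(3*y + 2))/∂y - ∂(z)/∂z = 3*x - 1
Assembling: d(omega) = (3*x - z) dx ∧ dy + (2*y + 2) dx ∧ dz + (3*x - 1) dy ∧ dz.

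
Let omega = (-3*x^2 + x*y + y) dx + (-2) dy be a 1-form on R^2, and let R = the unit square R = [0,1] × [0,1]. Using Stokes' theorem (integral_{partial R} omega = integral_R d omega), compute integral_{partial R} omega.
integral_(partial R) omega = -3/2

Stokes: integral_partial_R omega = integral_R d omega with d omega = (∂Q/∂x - ∂P/∂y) dx ∧ dy.
  ∂Q/∂x = 0
  ∂P/∂y = x + 1
  integrand = ∂Q/∂x - ∂P/∂y = -x - 1.
Integrating over R: integral_0^1 integral_0^1 (-x - 1) dx dy = -3/2.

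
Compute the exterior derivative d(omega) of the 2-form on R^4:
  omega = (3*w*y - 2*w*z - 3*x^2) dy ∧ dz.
d(omega) = (-6*x) dx ∧ dy ∧ dz + (3*y - 2*z) dy ∧ dz ∧ dw

For a 2-form omega = sum_{i<j} g_{ij} dx_i ∧ dx_j, the exterior derivative is
  d(omega) = sum_{i<j} d(g_{ij}) ∧ dx_i ∧ dx_j = sum_{i<j, k} (∂g_{ij}/∂x_k) dx_k ∧ dx_i ∧ dx_j.
Expand each term, using dx_k ∧ dx_i ∧ dx_j = sgn(permutation) dx_{(a)} ∧ dx_{(b)} ∧ dx_{(c)} with (a < b < c) sorted:
  d(3*w*y - 2*w*z - 3*x^2) includes (∂/∂x)(3*w*y - 2*w*z - 3*x^2) dx = (-6*x) dx, which multiplied by dy ∧ dz gives (-6*x) dx ∧ dy ∧ dz
  d(3*w*y - 2*w*z - 3*x^2) includes (∂/∂w)(3*w*y - 2*w*z - 3*x^2) dw = (3*y - 2*z) dw, which multiplied by dy ∧ dz gives (3*y - 2*z) dy ∧ dz ∧ dw
Collecting like 3-forms: d(omega) = (-6*x) dx ∧ dy ∧ dz + (3*y - 2*z) dy ∧ dz ∧ dw.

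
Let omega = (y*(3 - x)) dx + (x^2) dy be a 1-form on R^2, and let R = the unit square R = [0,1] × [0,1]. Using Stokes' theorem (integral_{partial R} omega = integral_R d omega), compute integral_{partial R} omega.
integral_(partial R) omega = -3/2

Stokes: integral_partial_R omega = integral_R d omega with d omega = (∂Q/∂x - ∂P/∂y) dx ∧ dy.
  ∂Q/∂x = 2*x
  ∂P/∂y = 3 - x
  integrand = ∂Q/∂x - ∂P/∂y = 3*x - 3.
Integrating over R: integral_0^1 integral_0^1 (3*x - 3) dx dy = -3/2.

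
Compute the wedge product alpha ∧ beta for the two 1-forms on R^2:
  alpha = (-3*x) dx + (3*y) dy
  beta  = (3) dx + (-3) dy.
alpha ∧ beta = (9*x - 9*y) dx ∧ dy

Distribute the wedge, using dx_i ∧ dx_j = -dx_j ∧ dx_i and dx_i ∧ dx_i = 0. For each pair (i, j) with i < j, the coefficient of dx_i ∧ dx_j in alpha ∧ beta is (alpha_i * beta_j - alpha_j * beta_i). Collecting: alpha ∧ beta = (9*x - 9*y) dx ∧ dy.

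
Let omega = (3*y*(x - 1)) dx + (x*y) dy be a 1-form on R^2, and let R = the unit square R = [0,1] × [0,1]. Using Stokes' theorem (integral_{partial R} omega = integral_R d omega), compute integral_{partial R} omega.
integral_(partial R) omega = 2

Stokes: integral_partial_R omega = integral_R d omega with d omega = (∂Q/∂x - ∂P/∂y) dx ∧ dy.
  ∂Q/∂x = y
  ∂P/∂y = 3*x - 3
  integrand = ∂Q/∂x - ∂P/∂y = -3*x + y + 3.
Integrating over R: integral_0^1 integral_0^1 (-3*x + y + 3) dx dy = 2.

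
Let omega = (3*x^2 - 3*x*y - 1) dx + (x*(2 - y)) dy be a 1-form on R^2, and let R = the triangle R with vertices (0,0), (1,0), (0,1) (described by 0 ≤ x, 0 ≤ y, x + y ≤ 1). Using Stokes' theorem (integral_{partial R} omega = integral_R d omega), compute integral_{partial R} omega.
integral_(partial R) omega = 4/3

Stokes: integral_partial_R omega = integral_R d omega with d omega = (∂Q/∂x - ∂P/∂y) dx ∧ dy.
  ∂Q/∂x = 2 - y
  ∂P/∂y = -3*x
  integrand = ∂Q/∂x - ∂P/∂y = 3*x - y + 2.
Integrating over R: integral_0^1 integral_0^{1-x} (3*x - y + 2) dy dx = 4/3.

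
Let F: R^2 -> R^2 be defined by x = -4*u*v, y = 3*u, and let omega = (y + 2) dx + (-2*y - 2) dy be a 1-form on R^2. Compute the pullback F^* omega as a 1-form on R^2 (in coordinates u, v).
F^* omega = (-12*u*v - 18*u - 8*v - 6) du + (4*u*(-3*u - 2)) dv

Using F^*(f dg) = (f ∘ F) d(g ∘ F), substitute each coordinate x_i by F_i(u, v) in f_i, and replace dx_i by d F_i = (∂F_i/∂u) du + (∂F_i/∂v) dv.
  For the x component: f_1(F) = 3*u + 2; d F_1 = (-4*v) du + (-4*u) dv
  For the y component: f_2(F) = -6*u - 2; d F_2 = (3) du + (0) dv
Combining and collecting du, dv coefficients:
  coeff of du: -12*u*v - 18*u - 8*v - 6
  coeff of dv: 4*u*(-3*u - 2)
F^* omega = (-12*u*v - 18*u - 8*v - 6) du + (4*u*(-3*u - 2)) dv.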